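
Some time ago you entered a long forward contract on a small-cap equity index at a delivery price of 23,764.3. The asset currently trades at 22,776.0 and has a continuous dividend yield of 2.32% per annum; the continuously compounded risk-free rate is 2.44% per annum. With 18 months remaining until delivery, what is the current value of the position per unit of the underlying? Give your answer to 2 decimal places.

Current fair forward for the remaining 18 months: F = S·e^((r − q)·T), (r − q) = 0.0244 − 0.0232 = 0.0012
F = 22776.0 · e^(0.0012 × 18/12) = 22776.0 × 1.00180162 = 22817.0337
Value of long forward = (F − K)·e^(−rT) = (22817.0337 − 23764.3) · e^(−0.0244·18/12)
= -947.2663 × 0.96406168 = -913.22

-913.22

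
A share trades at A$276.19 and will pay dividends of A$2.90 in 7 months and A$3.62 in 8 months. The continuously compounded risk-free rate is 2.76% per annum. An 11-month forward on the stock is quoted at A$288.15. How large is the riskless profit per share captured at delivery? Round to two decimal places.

PV(dividends) I = 2.90·e^(−0.0276·7/12) + 3.62·e^(−0.0276·8/12) = 6.4077
Fair forward F* = (S − I)·e^(rT) = (276.19 − 6.4077)·e^0.025300 = 269.7823 × 1.025623 = 276.6949
Market A$288.15 > fair 276.6949: forward overpriced → cash-and-carry (borrow at r, buy the stock and collect the dividends, short the forward).
Profit at T = |F_mkt − F*| = |288.15 − 276.6949| = A$11.46 per share

A$11.46 per share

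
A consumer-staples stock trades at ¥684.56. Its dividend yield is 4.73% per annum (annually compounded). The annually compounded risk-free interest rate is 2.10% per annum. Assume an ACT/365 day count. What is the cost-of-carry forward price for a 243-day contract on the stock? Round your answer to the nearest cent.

F = S · (1+r)^T / (1+q)^T
= 684.56 × 1.013932 / 1.031246 = 684.56 × 0.983211
F = ¥673.07

¥673.07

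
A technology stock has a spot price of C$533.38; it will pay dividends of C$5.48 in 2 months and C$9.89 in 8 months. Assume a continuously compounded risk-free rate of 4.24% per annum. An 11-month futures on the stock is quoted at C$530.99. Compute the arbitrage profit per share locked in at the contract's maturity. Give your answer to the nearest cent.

C$7.88 per share

PV(dividends) I = 5.48·e^(−0.0424·2/12) + 9.89·e^(−0.0424·8/12) = 15.0558
Fair futures F* = (S − I)·e^(rT) = (533.38 − 15.0558)·e^0.038867 = 518.3242 × 1.039632 = 538.8664
Market C$530.99 < fair 538.8664: forward underpriced → reverse cash-and-carry (short the stock, invest proceeds at r, pay the dividends, go long the forward).
Profit at T = |F_mkt − F*| = |530.99 − 538.8664| = C$7.88 per share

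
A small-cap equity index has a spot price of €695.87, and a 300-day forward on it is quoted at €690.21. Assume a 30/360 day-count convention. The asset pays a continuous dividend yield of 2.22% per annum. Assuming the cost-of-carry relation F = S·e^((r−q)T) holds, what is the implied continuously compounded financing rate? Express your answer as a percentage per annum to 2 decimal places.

1.24%

From F = S·e^((r−q)T): (r − q) = ln(F/S)/T
ln(690.21/695.87) = ln(0.991866) = -0.008167
(r − q) = -0.008167 / (300/360) = -0.009800
r = ln(F/S)/T + q = -0.009800 + 0.0222 = 0.012400
r = 1.24%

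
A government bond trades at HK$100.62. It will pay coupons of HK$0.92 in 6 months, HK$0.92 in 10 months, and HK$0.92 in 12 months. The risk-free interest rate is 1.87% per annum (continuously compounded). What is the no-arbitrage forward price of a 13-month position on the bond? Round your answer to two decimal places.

HK$99.90

PV(coupons) I = 0.92·e^(−0.0187·6/12) + 0.92·e^(−0.0187·10/12) + 0.92·e^(−0.0187·12/12)
I = 0.9114 + 0.9058 + 0.9030 = 2.7202
F = (S − I)·e^(rT) = (100.62 − 2.7202) · e^(0.0187·13/12)
= 97.8998 · e^0.020258 = 97.8998 × 1.020465 = HK$99.90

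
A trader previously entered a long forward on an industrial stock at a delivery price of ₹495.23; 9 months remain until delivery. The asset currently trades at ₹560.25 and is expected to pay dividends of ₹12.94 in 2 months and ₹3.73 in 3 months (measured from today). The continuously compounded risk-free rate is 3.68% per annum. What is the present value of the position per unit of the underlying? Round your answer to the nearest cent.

₹61.94

PV(remaining dividends) I = 12.94·e^(−0.0368·2/12) + 3.73·e^(−0.0368·3/12) = 16.5567
Current forward F = (S − I)·e^(rT) = (560.25 − 16.5567)·e^(0.0368·9/12) = 543.6933 × 1.027984 = 558.9080
Value (long) = (F − K)·e^(−rT) = (558.9080 − 495.23) × 0.972777 = 61.9445
Value = ₹61.94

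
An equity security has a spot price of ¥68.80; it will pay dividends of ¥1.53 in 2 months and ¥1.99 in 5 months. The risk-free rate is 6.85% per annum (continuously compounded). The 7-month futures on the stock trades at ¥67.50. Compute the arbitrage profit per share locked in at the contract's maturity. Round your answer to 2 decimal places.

PV(dividends) I = 1.53·e^(−0.0685·2/12) + 1.99·e^(−0.0685·5/12) = 3.4466
Fair futures F* = (S − I)·e^(rT) = (68.80 − 3.4466)·e^0.039958 = 65.3534 × 1.040767 = 68.0177
Market ¥67.50 < fair 68.0177: forward underpriced → reverse cash-and-carry (short the stock, invest proceeds at r, pay the dividends, go long the forward).
Profit at T = |F_mkt − F*| = |67.50 − 68.0177| = ¥0.52 per share

¥0.52 per share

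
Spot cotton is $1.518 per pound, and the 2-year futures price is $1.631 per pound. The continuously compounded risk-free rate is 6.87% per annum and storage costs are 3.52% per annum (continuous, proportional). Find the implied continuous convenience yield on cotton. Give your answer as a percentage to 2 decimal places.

F = S·e^((r+u−y)T) ⇒ (r+u−y) = ln(F/S)/T
ln(1.631/1.518) = 0.071800; /T ⇒ 0.035900
y = r + u − ln(F/S)/T = 0.0687 + 0.0352 − 0.035900 = 0.068000
y = 6.80%

6.80%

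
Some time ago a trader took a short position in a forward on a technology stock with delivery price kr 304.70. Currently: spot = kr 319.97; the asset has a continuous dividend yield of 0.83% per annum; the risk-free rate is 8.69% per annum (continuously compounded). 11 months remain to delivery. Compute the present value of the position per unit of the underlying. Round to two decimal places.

-kr 36.18

Current fair forward for the remaining 11 months: F = S·e^((r − q)·T), (r − q) = 0.0869 − 0.0083 = 0.0786
F = 319.97 · e^(0.0786 × 11/12) = 319.97 × 1.074709 = 343.8746
Value of long forward = (F − K)·e^(−rT) = (343.8746 − 304.70) · e^(−0.0869·11/12)
= 39.1746 × 0.923432 = 36.18
Short position value = −(long value) = -kr 36.18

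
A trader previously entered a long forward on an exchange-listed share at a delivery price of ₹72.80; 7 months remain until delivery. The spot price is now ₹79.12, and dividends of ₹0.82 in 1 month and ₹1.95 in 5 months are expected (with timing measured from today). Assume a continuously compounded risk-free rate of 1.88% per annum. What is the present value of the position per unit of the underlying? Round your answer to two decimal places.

₹4.36

PV(remaining dividends) I = 0.82·e^(−0.0188·1/12) + 1.95·e^(−0.0188·5/12) = 2.7535
Current forward F = (S − I)·e^(rT) = (79.12 − 2.7535)·e^(0.0188·7/12) = 76.3665 × 1.011027 = 77.2086
Value (long) = (F − K)·e^(−rT) = (77.2086 − 72.80) × 0.989093 = 4.3605
Value = ₹4.36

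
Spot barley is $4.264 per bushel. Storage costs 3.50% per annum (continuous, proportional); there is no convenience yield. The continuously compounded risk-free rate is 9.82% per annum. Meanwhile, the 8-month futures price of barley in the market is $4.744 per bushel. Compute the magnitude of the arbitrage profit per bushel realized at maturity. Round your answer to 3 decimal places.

$0.084 per bushel

Fair futures: F* = S·e^(carry·T), with carry = (r + u) = 0.0982 + 0.0350 = 0.1332
F* = 4.264 · e^(0.1332 × 8/12) = 4.264 · e^0.088800 = 4.264 × 1.092862 = $4.6600
Market $4.744 > fair $4.6600: forward overpriced → cash-and-carry (buy spot, short the forward).
At maturity, profit = |F_mkt − F*| = |4.744 − 4.6600| = $0.084 per bushel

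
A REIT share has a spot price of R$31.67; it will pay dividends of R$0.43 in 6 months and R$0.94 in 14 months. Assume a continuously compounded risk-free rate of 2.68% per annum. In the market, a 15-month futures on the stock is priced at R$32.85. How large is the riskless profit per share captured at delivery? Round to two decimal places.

R$1.48 per share

PV(dividends) I = 0.43·e^(−0.0268·6/12) + 0.94·e^(−0.0268·14/12) = 1.3353
Fair futures F* = (S − I)·e^(rT) = (31.67 − 1.3353)·e^0.033500 = 30.3347 × 1.034067 = 31.3681
Market R$32.85 > fair 31.3681: forward overpriced → cash-and-carry (borrow at r, buy the stock and collect the dividends, short the forward).
Profit at T = |F_mkt − F*| = |32.85 − 31.3681| = R$1.48 per share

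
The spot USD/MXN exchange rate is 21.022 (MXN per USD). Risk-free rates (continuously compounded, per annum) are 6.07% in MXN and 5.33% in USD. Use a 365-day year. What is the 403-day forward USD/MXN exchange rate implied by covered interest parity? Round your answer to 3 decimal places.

21.194

F = S·e^((r_MXN − r_USD)T) = 21.022 · e^((0.0607 − 0.0533) × 403/365)
= 21.022 · e^0.008170 = 21.022 × 1.008203
F = 21.194 MXN per USD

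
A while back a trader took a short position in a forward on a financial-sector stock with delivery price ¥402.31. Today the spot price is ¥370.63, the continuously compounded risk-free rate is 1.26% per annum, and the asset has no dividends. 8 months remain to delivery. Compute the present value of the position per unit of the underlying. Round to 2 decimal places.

Current fair forward for the remaining 8 months: F = S·e^(r·T), r = 0.0126
F = 370.63 · e^(0.0126 × 8/12) = 370.63 × 1.008435 = 373.7563
Value of long forward = (F − K)·e^(−rT) = (373.7563 − 402.31) · e^(−0.0126·8/12)
= -28.5537 × 0.991635 = -28.31
Short position value = −(long value) = ¥28.31

¥28.31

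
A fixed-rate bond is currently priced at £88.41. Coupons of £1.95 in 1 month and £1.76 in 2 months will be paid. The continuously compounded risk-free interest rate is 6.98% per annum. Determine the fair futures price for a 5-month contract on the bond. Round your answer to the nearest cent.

£87.23

PV(coupons) I = 1.95·e^(−0.0698·1/12) + 1.76·e^(−0.0698·2/12)
I = 1.9387 + 1.7396 = 3.6783
F = (S − I)·e^(rT) = (88.41 − 3.6783) · e^(0.0698·5/12)
= 84.7317 · e^0.029083 = 84.7317 × 1.029510 = £87.23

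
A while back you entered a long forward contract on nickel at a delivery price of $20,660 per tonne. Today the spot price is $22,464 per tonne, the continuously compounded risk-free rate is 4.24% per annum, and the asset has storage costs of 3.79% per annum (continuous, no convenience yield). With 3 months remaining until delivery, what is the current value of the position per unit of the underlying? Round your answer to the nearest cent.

Current fair forward for the remaining 3 months: F = S·e^((r + u)·T), (r + u) = 0.0424 + 0.0379 = 0.0803
F = 22464 · e^(0.0803 × 3/12) = 22464 × 1.02027786 = 22919.5218
Value of long forward = (F − K)·e^(−rT) = (22919.5218 − 20660) · e^(−0.0424·3/12)
= 2259.5218 × 0.98945598 = 2235.70

$2235.70 per tonne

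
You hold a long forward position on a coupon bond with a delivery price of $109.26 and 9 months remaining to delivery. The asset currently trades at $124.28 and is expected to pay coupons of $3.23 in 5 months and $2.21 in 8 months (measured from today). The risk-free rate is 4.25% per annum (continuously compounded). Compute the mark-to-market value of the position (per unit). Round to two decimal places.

$13.13

PV(remaining coupons) I = 3.23·e^(−0.0425·5/12) + 2.21·e^(−0.0425·8/12) = 5.3216
Current forward F = (S − I)·e^(rT) = (124.28 − 5.3216)·e^(0.0425·9/12) = 118.9584 × 1.032388 = 122.8112
Value (long) = (F − K)·e^(−rT) = (122.8112 − 109.26) × 0.968628 = 13.1261
Value = $13.13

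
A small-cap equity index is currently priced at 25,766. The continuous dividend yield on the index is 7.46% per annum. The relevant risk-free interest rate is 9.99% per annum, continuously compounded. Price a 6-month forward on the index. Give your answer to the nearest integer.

F = S·e^((r − q)T) = 25766 · e^((0.0999 − 0.0746) × 6/12)
= 25766 · e^0.012650 = 25766 × 1.012730
F = 26,094

26,094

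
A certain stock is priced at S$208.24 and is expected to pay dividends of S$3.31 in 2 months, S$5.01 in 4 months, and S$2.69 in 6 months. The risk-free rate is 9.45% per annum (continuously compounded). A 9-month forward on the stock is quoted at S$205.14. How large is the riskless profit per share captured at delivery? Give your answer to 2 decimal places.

S$6.93 per share

PV(dividends) I = 3.31·e^(−0.0945·2/12) + 5.01·e^(−0.0945·4/12) + 2.69·e^(−0.0945·6/12) = 10.6788
Fair forward F* = (S − I)·e^(rT) = (208.24 − 10.6788)·e^0.070875 = 197.5612 × 1.073447 = 212.0715
Market S$205.14 < fair 212.0715: forward underpriced → reverse cash-and-carry (short the stock, invest proceeds at r, pay the dividends, go long the forward).
Profit at T = |F_mkt − F*| = |205.14 − 212.0715| = S$6.93 per share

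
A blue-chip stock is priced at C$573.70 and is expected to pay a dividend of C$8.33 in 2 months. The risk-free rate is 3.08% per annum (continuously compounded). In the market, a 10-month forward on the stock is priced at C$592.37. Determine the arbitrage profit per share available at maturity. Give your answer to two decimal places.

PV(dividends) I = 8.33·e^(−0.0308·2/12) = 8.2873
Fair forward F* = (S − I)·e^(rT) = (573.70 − 8.2873)·e^0.025667 = 565.4127 × 1.025999 = 580.1129
Market C$592.37 > fair 580.1129: forward overpriced → cash-and-carry (borrow at r, buy the stock and collect the dividends, short the forward).
Profit at T = |F_mkt − F*| = |592.37 − 580.1129| = C$12.26 per share

C$12.26 per share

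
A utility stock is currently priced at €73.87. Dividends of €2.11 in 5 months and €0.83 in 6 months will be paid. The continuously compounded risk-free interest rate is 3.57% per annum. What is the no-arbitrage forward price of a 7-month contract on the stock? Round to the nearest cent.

€72.47

PV(dividends) I = 2.11·e^(−0.0357·5/12) + 0.83·e^(−0.0357·6/12)
I = 2.0788 + 0.8153 = 2.8941
F = (S − I)·e^(rT) = (73.87 − 2.8941) · e^(0.0357·7/12)
= 70.9759 · e^0.020825 = 70.9759 × 1.021043 = €72.47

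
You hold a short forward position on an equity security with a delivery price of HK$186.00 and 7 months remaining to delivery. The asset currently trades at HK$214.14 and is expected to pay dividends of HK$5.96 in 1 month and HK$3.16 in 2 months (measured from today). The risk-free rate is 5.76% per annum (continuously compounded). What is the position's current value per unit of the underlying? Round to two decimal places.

PV(remaining dividends) I = 5.96·e^(−0.0576·1/12) + 3.16·e^(−0.0576·2/12) = 9.0613
Current forward F = (S − I)·e^(rT) = (214.14 − 9.0613)·e^(0.0576·7/12) = 205.0787 × 1.034171 = 212.0864
Value (long) = (F − K)·e^(−rT) = (212.0864 − 186.00) × 0.966958 = 25.2245
Short position value = −(long value) = -HK$25.22

-HK$25.22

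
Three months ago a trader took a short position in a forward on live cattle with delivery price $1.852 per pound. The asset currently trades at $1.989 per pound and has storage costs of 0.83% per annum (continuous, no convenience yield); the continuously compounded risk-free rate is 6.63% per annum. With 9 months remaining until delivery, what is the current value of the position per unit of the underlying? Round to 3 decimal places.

Current fair forward for the remaining 9 months: F = S·e^((r + u)·T), (r + u) = 0.0663 + 0.0083 = 0.0746
F = 1.989 · e^(0.0746 × 9/12) = 1.989 × 1.057545 = 2.1035
Value of long forward = (F − K)·e^(−rT) = (2.1035 − 1.852) · e^(−0.0663·9/12)
= 0.2515 × 0.951491 = 0.239
Short position value = −(long value) = -$0.239

-$0.239 per pound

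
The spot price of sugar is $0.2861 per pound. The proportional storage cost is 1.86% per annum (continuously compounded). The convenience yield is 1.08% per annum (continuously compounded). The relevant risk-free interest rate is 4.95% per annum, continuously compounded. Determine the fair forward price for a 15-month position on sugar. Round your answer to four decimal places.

$0.3073 per pound

Net carry = r + u − y = 0.0495 + 0.0186 − 0.0108 = 0.0573
F = S·e^((r+u−y)T) = 0.2861 · e^(0.0573 × 15/12) = 0.2861 · e^0.071625
= 0.2861 × 1.074252 = $0.3073 per pound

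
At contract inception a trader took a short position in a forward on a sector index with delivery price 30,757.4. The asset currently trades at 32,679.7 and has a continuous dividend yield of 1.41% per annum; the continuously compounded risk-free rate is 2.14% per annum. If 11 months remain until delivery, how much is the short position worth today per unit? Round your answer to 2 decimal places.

Current fair forward for the remaining 11 months: F = S·e^((r − q)·T), (r − q) = 0.0214 − 0.0141 = 0.0073
F = 32679.7 · e^(0.0073 × 11/12) = 32679.7 × 1.00671411 = 32899.1151
Value of long forward = (F − K)·e^(−rT) = (32899.1151 − 30757.4) · e^(−0.0214·11/12)
= 2141.7151 × 0.98057449 = 2100.11
Short position value = −(long value) = -2100.11

-2100.11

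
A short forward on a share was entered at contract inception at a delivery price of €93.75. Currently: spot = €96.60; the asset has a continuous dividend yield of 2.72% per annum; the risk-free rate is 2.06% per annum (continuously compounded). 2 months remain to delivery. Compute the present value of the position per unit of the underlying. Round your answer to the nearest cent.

-€2.73

Current fair forward for the remaining 2 months: F = S·e^((r − q)·T), (r − q) = 0.0206 − 0.0272 = -0.0066
F = 96.60 · e^(-0.0066 × 2/12) = 96.60 × 0.998901 = 96.4938
Value of long forward = (F − K)·e^(−rT) = (96.4938 − 93.75) · e^(−0.0206·2/12)
= 2.7438 × 0.996573 = 2.73
Short position value = −(long value) = -€2.73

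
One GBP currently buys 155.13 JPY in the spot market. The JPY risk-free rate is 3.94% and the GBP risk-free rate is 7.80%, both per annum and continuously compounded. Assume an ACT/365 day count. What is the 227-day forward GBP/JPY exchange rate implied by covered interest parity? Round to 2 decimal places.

F = S·e^((r_JPY − r_GBP)T) = 155.13 · e^((0.0394 − 0.0780) × 227/365)
= 155.13 · e^-0.024006 = 155.13 × 0.976280
F = 151.45 JPY per GBP

151.45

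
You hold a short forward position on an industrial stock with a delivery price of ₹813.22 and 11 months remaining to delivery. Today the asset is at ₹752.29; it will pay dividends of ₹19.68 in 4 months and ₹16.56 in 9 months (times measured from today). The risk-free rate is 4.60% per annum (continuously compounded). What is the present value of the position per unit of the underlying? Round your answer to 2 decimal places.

PV(remaining dividends) I = 19.68·e^(−0.0460·4/12) + 16.56·e^(−0.0460·9/12) = 35.3790
Current forward F = (S − I)·e^(rT) = (752.29 − 35.3790)·e^(0.0460·11/12) = 716.9110 × 1.043068 = 747.7869
Value (long) = (F − K)·e^(−rT) = (747.7869 − 813.22) × 0.958710 = -62.7314
Short position value = −(long value) = ₹62.73

₹62.73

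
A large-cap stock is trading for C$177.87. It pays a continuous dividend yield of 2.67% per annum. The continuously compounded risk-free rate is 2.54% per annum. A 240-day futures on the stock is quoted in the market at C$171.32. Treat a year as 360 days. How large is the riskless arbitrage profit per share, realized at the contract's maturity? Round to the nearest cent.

C$6.40 per share

Fair futures: F* = S·e^(carry·T), with carry = (r − q) = 0.0254 − 0.0267 = -0.0013
F* = 177.87 · e^(-0.0013 × 240/360) = 177.87 · e^-0.000867 = 177.87 × 0.999133 = C$177.7158
Market C$171.32 < fair C$177.7158: forward underpriced → reverse cash-and-carry (short spot, go long the forward).
At maturity, profit = |F_mkt − F*| = |171.32 − 177.7158| = C$6.40 per share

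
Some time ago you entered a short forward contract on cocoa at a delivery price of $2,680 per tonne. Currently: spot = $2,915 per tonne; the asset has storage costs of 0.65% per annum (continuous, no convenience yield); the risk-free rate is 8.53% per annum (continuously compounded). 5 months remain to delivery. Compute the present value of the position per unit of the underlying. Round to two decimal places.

-$336.48 per tonne

Current fair forward for the remaining 5 months: F = S·e^((r + u)·T), (r + u) = 0.0853 + 0.0065 = 0.0918
F = 2915 · e^(0.0918 × 5/12) = 2915 × 1.03899095 = 3028.6586
Value of long forward = (F − K)·e^(−rT) = (3028.6586 − 2680) · e^(−0.0853·5/12)
= 348.6586 × 0.96508252 = 336.48
Short position value = −(long value) = -$336.48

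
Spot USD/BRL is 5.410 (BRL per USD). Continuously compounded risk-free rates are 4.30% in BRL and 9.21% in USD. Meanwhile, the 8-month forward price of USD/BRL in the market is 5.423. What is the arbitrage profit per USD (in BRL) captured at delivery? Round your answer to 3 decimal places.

0.187 per USD (in BRL)

Fair forward: F* = S·e^(carry·T), with carry = (r_BRL − r_USD) = 0.0430 − 0.0921 = -0.0491
F* = 5.410 · e^(-0.0491 × 8/12) = 5.410 · e^-0.032733 = 5.410 × 0.967797 = 5.2358
Market 5.423 > fair 5.2358: forward overpriced → cash-and-carry (buy spot, short the forward).
At maturity, profit = |F_mkt − F*| = |5.423 − 5.2358| = 0.187 per USD (in BRL)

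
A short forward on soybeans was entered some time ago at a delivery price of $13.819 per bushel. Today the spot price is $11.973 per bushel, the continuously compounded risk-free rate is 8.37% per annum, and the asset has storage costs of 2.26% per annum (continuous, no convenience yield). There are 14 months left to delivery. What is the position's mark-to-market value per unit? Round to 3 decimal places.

$0.240 per bushel

Current fair forward for the remaining 14 months: F = S·e^((r + u)·T), (r + u) = 0.0837 + 0.0226 = 0.1063
F = 11.973 · e^(0.1063 × 14/12) = 11.973 × 1.132035 = 13.5539
Value of long forward = (F − K)·e^(−rT) = (13.5539 − 13.819) · e^(−0.0837·14/12)
= -0.2651 × 0.906966 = -0.240
Short position value = −(long value) = $0.240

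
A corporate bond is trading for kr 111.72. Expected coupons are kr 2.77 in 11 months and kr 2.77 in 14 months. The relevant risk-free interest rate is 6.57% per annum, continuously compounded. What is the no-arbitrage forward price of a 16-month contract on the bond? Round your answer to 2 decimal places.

kr 116.30

PV(coupons) I = 2.77·e^(−0.0657·11/12) + 2.77·e^(−0.0657·14/12)
I = 2.6081 + 2.5656 = 5.1737
F = (S − I)·e^(rT) = (111.72 − 5.1737) · e^(0.0657·16/12)
= 106.5463 · e^0.087600 = 106.5463 × 1.091551 = kr 116.30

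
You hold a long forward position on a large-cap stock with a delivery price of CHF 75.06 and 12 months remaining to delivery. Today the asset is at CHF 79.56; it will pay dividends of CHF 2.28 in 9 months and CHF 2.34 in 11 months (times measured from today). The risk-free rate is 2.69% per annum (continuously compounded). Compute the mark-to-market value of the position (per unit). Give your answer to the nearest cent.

CHF 1.97

PV(remaining dividends) I = 2.28·e^(−0.0269·9/12) + 2.34·e^(−0.0269·11/12) = 4.5175
Current forward F = (S − I)·e^(rT) = (79.56 − 4.5175)·e^(0.0269·12/12) = 75.0425 × 1.027265 = 77.0885
Value (long) = (F − K)·e^(−rT) = (77.0885 − 75.06) × 0.973459 = 1.9747
Value = CHF 1.97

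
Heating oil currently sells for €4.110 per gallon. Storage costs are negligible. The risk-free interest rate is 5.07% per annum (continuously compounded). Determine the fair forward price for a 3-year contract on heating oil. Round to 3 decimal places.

€4.785 per gallon

F = S·e^(rT) = 4.110 · e^(0.0507 × 3) = 4.110 · e^0.152100
= 4.110 × 1.164277 = €4.785 per gallon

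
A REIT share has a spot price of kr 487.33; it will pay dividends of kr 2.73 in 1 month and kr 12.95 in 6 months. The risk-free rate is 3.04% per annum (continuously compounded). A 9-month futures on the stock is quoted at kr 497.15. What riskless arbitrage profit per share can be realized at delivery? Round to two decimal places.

PV(dividends) I = 2.73·e^(−0.0304·1/12) + 12.95·e^(−0.0304·6/12) = 15.4777
Fair futures F* = (S − I)·e^(rT) = (487.33 − 15.4777)·e^0.022800 = 471.8523 × 1.023062 = 482.7342
Market kr 497.15 > fair 482.7342: forward overpriced → cash-and-carry (borrow at r, buy the stock and collect the dividends, short the forward).
Profit at T = |F_mkt − F*| = |497.15 − 482.7342| = kr 14.42 per share

kr 14.42 per share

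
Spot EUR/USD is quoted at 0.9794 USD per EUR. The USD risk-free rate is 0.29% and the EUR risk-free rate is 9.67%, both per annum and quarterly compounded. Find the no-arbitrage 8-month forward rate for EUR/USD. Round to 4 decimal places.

0.9207

By covered interest parity, F = S · (1+r_USD/4)^(4T) / (1+r_EUR/4)^(4T)
= 0.9794 × 1.001935 / 1.065772 = 0.9794 × 0.940103
F = 0.9207 USD per EUR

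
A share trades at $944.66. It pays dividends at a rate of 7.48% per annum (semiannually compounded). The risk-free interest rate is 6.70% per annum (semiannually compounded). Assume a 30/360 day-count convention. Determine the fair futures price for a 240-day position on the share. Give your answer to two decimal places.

F = S · (1+r/2)^(2T) / (1+q/2)^(2T)
= 944.66 × 1.044914 / 1.050175 = 944.66 × 0.994990
F = $939.93

$939.93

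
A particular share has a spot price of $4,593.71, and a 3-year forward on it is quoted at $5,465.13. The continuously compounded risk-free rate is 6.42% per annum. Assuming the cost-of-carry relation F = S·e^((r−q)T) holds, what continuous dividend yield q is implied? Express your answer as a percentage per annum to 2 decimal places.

0.63%

From F = S·e^((r−q)T): (r − q) = ln(F/S)/T
ln(5465.13/4593.71) = ln(1.189699) = 0.173700
(r − q) = 0.173700 / (3) = 0.057900
q = r − ln(F/S)/T = 0.0642 − 0.057900 = 0.006300
q = 0.63%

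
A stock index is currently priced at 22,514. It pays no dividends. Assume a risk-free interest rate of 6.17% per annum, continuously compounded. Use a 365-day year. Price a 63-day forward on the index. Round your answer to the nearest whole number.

22,755

F = S·e^(rT) = 22514 · e^(0.0617 × 63/365)
= 22514 · e^0.010650 = 22514 × 1.010707
F = 22,755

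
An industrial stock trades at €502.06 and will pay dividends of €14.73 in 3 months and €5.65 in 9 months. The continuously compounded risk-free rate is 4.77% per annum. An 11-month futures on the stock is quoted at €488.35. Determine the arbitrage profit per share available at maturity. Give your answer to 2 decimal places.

€15.25 per share

PV(dividends) I = 14.73·e^(−0.0477·3/12) + 5.65·e^(−0.0477·9/12) = 20.0068
Fair futures F* = (S − I)·e^(rT) = (502.06 − 20.0068)·e^0.043725 = 482.0532 × 1.044695 = 503.5986
Market €488.35 < fair 503.5986: forward underpriced → reverse cash-and-carry (short the stock, invest proceeds at r, pay the dividends, go long the forward).
Profit at T = |F_mkt − F*| = |488.35 − 503.5986| = €15.25 per share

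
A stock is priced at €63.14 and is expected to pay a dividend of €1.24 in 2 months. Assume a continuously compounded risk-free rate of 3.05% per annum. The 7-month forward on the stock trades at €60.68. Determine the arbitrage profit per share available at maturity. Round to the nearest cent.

€2.34 per share

PV(dividends) I = 1.24·e^(−0.0305·2/12) = 1.2337
Fair forward F* = (S − I)·e^(rT) = (63.14 − 1.2337)·e^0.017792 = 61.9063 × 1.017951 = 63.0176
Market €60.68 < fair 63.0176: forward underpriced → reverse cash-and-carry (short the stock, invest proceeds at r, pay the dividends, go long the forward).
Profit at T = |F_mkt − F*| = |60.68 − 63.0176| = €2.34 per share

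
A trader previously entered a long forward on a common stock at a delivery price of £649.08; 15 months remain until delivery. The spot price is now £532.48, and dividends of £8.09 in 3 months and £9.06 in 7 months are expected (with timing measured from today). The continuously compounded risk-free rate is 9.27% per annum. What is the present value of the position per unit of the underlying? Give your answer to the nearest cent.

-£62.07

PV(remaining dividends) I = 8.09·e^(−0.0927·3/12) + 9.06·e^(−0.0927·7/12) = 16.4878
Current forward F = (S − I)·e^(rT) = (532.48 − 16.4878)·e^(0.0927·15/12) = 515.9922 × 1.122856 = 579.3849
Value (long) = (F − K)·e^(−rT) = (579.3849 − 649.08) × 0.890587 = -62.0696
Value = -£62.07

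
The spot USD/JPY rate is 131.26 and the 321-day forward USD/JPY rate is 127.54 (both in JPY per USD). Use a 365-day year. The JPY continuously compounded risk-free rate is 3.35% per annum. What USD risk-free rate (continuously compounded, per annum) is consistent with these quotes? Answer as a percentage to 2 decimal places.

F = S·e^((r_JPY − r_USD)T) ⇒ r_USD = r_JPY − ln(F/S)/T
ln(127.54/131.26) = -0.028750; /(321/365) = -0.032691
r_USD = 0.0335 + 0.032691 = 0.066191
r_USD = 6.62%

6.62%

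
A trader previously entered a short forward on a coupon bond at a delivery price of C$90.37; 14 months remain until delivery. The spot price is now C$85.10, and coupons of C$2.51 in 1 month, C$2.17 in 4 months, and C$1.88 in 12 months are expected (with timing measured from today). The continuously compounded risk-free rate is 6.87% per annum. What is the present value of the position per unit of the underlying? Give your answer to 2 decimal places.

PV(remaining coupons) I = 2.51·e^(−0.0687·1/12) + 2.17·e^(−0.0687·4/12) + 1.88·e^(−0.0687·12/12) = 6.3717
Current forward F = (S − I)·e^(rT) = (85.10 − 6.3717)·e^(0.0687·14/12) = 78.7283 × 1.083450 = 85.2982
Value (long) = (F − K)·e^(−rT) = (85.2982 − 90.37) × 0.922978 = -4.6812
Short position value = −(long value) = C$4.68

C$4.68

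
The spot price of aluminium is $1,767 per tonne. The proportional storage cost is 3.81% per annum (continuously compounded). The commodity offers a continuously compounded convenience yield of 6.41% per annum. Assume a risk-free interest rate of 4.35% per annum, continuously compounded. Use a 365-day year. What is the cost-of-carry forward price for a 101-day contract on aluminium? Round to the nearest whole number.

Net carry = r + u − y = 0.0435 + 0.0381 − 0.0641 = 0.0175
F = S·e^((r+u−y)T) = 1767 · e^(0.0175 × 101/365) = 1767 · e^0.004842
= 1767 × 1.004854 = $1,776 per tonne

$1,776 per tonne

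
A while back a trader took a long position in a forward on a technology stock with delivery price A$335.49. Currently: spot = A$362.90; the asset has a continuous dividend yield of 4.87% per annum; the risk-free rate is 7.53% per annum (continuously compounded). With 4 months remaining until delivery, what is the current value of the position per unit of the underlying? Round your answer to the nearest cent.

Current fair forward for the remaining 4 months: F = S·e^((r − q)·T), (r − q) = 0.0753 − 0.0487 = 0.0266
F = 362.90 · e^(0.0266 × 4/12) = 362.90 × 1.008906 = 366.1320
Value of long forward = (F − K)·e^(−rT) = (366.1320 − 335.49) · e^(−0.0753·4/12)
= 30.6420 × 0.975212 = 29.88

A$29.88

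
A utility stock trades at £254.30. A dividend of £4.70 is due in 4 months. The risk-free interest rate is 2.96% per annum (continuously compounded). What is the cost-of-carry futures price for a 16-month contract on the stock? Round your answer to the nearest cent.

PV(dividends) I = 4.70·e^(−0.0296·4/12)
I = 4.6539
F = (S − I)·e^(rT) = (254.30 − 4.6539) · e^(0.0296·16/12)
= 249.6461 · e^0.039467 = 249.6461 × 1.040256 = £259.70

£259.70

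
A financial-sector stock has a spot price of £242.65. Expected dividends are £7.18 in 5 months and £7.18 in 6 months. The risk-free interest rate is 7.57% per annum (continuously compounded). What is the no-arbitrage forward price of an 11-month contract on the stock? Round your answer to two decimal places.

PV(dividends) I = 7.18·e^(−0.0757·5/12) + 7.18·e^(−0.0757·6/12)
I = 6.9571 + 6.9133 = 13.8704
F = (S − I)·e^(rT) = (242.65 − 13.8704) · e^(0.0757·11/12)
= 228.7796 · e^0.069392 = 228.7796 × 1.071856 = £245.22

£245.22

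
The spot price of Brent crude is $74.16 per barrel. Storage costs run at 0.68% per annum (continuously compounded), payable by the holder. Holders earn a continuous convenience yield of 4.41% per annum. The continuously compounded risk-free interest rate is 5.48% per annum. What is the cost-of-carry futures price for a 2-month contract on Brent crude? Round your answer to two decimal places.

Net carry = r + u − y = 0.0548 + 0.0068 − 0.0441 = 0.0175
F = S·e^((r+u−y)T) = 74.16 · e^(0.0175 × 2/12) = 74.16 · e^0.002917
= 74.16 × 1.002921 = $74.38 per barrel

$74.38 per barrel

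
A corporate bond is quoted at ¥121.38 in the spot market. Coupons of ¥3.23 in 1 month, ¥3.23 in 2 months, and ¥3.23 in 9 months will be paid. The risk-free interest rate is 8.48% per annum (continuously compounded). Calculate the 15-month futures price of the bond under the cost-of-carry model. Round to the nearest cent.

PV(coupons) I = 3.23·e^(−0.0848·1/12) + 3.23·e^(−0.0848·2/12) + 3.23·e^(−0.0848·9/12)
I = 3.2073 + 3.1847 + 3.0310 = 9.4230
F = (S − I)·e^(rT) = (121.38 − 9.4230) · e^(0.0848·15/12)
= 111.9570 · e^0.106000 = 111.9570 × 1.111822 = ¥124.48

¥124.48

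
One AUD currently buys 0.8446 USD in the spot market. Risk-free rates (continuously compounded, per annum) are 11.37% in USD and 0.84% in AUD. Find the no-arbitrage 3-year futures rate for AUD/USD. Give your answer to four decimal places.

1.1584

F = S·e^((r_USD − r_AUD)T) = 0.8446 · e^((0.1137 − 0.0084) × 3)
= 0.8446 · e^0.315900 = 0.8446 × 1.371493
F = 1.1584 USD per AUD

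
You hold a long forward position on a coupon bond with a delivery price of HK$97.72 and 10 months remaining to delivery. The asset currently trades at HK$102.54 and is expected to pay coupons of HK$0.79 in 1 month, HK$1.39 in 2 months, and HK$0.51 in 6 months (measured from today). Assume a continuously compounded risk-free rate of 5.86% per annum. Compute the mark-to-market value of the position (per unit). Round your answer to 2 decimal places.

PV(remaining coupons) I = 0.79·e^(−0.0586·1/12) + 1.39·e^(−0.0586·2/12) + 0.51·e^(−0.0586·6/12) = 2.6579
Current forward F = (S − I)·e^(rT) = (102.54 − 2.6579)·e^(0.0586·10/12) = 99.8821 × 1.050045 = 104.8807
Value (long) = (F − K)·e^(−rT) = (104.8807 − 97.72) × 0.952340 = 6.8194
Value = HK$6.82

HK$6.82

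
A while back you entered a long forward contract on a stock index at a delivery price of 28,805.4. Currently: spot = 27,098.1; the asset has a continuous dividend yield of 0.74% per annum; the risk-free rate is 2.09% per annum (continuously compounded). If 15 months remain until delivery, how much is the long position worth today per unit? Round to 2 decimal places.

-1214.01

Current fair forward for the remaining 15 months: F = S·e^((r − q)·T), (r − q) = 0.0209 − 0.0074 = 0.0135
F = 27098.1 · e^(0.0135 × 15/12) = 27098.1 × 1.01701819 = 27559.2606
Value of long forward = (F − K)·e^(−rT) = (27559.2606 − 28805.4) · e^(−0.0209·15/12)
= -1246.1394 × 0.97421331 = -1214.01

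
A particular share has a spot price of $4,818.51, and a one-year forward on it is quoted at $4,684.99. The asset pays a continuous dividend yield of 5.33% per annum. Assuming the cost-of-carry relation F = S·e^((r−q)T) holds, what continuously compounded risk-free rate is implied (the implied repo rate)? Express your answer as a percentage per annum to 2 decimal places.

From F = S·e^((r−q)T): (r − q) = ln(F/S)/T
ln(4684.99/4818.51) = ln(0.972290) = -0.028101
(r − q) = -0.028101 / (12/12) = -0.028101
r = ln(F/S)/T + q = -0.028101 + 0.0533 = 0.025199
r = 2.52%

2.52%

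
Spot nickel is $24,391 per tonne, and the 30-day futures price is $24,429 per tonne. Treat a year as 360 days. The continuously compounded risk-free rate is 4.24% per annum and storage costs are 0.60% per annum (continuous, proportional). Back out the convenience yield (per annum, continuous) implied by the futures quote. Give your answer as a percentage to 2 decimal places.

F = S·e^((r+u−y)T) ⇒ (r+u−y) = ln(F/S)/T
ln(24429/24391) = 0.001557; /T ⇒ 0.018684
y = r + u − ln(F/S)/T = 0.0424 + 0.0060 − 0.018684 = 0.029716
y = 2.97%

2.97%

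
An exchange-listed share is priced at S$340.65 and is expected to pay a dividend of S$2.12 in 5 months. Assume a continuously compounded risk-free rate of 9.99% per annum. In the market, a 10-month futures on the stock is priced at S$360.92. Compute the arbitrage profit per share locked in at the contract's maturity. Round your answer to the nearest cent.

PV(dividends) I = 2.12·e^(−0.0999·5/12) = 2.0336
Fair futures F* = (S − I)·e^(rT) = (340.65 − 2.0336)·e^0.083250 = 338.6164 × 1.086813 = 368.0127
Market S$360.92 < fair 368.0127: forward underpriced → reverse cash-and-carry (short the stock, invest proceeds at r, pay the dividends, go long the forward).
Profit at T = |F_mkt − F*| = |360.92 − 368.0127| = S$7.09 per share

S$7.09 per share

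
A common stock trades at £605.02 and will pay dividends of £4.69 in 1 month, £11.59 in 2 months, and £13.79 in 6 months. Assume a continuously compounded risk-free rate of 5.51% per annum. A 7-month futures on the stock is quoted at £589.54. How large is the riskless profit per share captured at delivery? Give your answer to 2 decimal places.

PV(dividends) I = 4.69·e^(−0.0551·1/12) + 11.59·e^(−0.0551·2/12) + 13.79·e^(−0.0551·6/12) = 29.5678
Fair futures F* = (S − I)·e^(rT) = (605.02 − 29.5678)·e^0.032142 = 575.4522 × 1.032664 = 594.2488
Market £589.54 < fair 594.2488: forward underpriced → reverse cash-and-carry (short the stock, invest proceeds at r, pay the dividends, go long the forward).
Profit at T = |F_mkt − F*| = |589.54 − 594.2488| = £4.71 per share

£4.71 per share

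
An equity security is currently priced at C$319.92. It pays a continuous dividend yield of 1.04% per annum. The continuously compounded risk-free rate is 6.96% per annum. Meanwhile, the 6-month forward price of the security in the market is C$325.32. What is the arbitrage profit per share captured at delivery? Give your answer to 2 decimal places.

C$4.21 per share

Fair forward: F* = S·e^(carry·T), with carry = (r − q) = 0.0696 − 0.0104 = 0.0592
F* = 319.92 · e^(0.0592 × 6/12) = 319.92 · e^0.029600 = 319.92 × 1.030042 = C$329.5310
Market C$325.32 < fair C$329.5310: forward underpriced → reverse cash-and-carry (short spot, go long the forward).
At maturity, profit = |F_mkt − F*| = |325.32 − 329.5310| = C$4.21 per share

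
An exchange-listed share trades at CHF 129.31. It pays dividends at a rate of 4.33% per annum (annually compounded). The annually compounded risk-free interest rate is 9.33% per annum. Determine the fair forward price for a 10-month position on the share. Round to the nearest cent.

F = S · (1+r)^T / (1+q)^T
= 129.31 × 1.077166 / 1.035955 = 129.31 × 1.039781
F = CHF 134.45

CHF 134.45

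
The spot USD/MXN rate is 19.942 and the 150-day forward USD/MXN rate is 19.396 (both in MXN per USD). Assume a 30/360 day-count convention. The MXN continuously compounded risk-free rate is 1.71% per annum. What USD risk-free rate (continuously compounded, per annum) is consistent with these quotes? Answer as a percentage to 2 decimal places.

F = S·e^((r_MXN − r_USD)T) ⇒ r_USD = r_MXN − ln(F/S)/T
ln(19.396/19.942) = -0.027761; /(150/360) = -0.066626
r_USD = 0.0171 + 0.066626 = 0.083726
r_USD = 8.37%

8.37%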